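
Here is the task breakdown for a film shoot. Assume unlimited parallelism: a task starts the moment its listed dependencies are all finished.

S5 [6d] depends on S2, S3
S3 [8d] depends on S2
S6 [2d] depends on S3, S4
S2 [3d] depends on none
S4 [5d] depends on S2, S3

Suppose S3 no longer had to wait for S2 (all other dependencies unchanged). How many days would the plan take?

With the dependency in place, S2→S3→S4→S6 = 3+8+5+2 = 18 sets the finish at 18 days.
Without S2→S3, S3's earliest start moves from 3 to 0.
New critical path: S3→S4→S6 = 8+5+2 = 15 ⇒ 15 days.

15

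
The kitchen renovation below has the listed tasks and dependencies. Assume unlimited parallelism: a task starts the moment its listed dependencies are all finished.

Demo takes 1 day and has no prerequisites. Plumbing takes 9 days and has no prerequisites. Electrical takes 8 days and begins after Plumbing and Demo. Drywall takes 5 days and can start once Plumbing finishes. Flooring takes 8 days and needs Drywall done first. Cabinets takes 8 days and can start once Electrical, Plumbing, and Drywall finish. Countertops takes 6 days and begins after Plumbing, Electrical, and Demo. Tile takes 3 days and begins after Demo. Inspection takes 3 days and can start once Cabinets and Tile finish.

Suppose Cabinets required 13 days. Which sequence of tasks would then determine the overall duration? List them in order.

Plumbing, Electrical, Cabinets, Inspection

As given, the longest chain is Plumbing→Electrical→Cabinets→Inspection = 9+8+8+3 = 28, so the finish is 28 days.
Since Cabinets is critical, the +5 change carries straight to that chain (now 33 days).
That remains the longest chain; total 33 days.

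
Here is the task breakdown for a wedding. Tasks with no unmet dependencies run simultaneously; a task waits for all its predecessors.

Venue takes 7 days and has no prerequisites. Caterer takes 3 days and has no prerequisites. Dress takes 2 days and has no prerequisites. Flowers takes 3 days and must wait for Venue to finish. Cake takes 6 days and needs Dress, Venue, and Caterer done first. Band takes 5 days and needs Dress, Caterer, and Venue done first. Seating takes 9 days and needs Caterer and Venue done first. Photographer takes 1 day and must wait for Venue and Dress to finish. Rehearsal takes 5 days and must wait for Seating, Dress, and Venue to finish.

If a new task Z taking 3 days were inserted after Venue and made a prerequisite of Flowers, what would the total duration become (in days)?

21

Originally the plan takes 21 days.
With Z inserted, Flowers now waits for max(Venue, Z).
New critical path: Venue→Seating→Rehearsal = 7+9+5 = 21 ⇒ 21 days.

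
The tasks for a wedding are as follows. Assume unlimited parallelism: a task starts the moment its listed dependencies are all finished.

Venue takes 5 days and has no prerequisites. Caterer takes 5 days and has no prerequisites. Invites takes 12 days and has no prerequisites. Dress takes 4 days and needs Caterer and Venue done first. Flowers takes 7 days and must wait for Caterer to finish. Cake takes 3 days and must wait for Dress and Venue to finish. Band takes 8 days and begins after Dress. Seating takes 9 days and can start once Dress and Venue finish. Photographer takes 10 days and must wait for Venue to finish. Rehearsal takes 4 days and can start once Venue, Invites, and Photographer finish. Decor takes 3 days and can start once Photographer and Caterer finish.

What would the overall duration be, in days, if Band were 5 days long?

19

Critical path before the change: Venue→Photographer→Rehearsal = 5+10+4 = 19 giving 19 days.
Band is off the critical path — its longest chain is 17 days, giving 2 of slack.
The critical path is still Venue→Photographer→Rehearsal; finish is now 19 days.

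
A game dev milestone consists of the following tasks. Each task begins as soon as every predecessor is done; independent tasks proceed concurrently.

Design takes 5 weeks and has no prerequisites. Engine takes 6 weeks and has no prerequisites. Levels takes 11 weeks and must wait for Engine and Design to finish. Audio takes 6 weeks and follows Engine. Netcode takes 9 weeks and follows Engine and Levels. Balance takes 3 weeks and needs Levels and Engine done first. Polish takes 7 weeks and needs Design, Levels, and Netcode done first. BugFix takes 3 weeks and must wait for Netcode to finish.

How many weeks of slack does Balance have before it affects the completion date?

Critical path: Engine→Levels→Netcode→Polish = 6+11+9+7 = 33, so the finish is 33 weeks.
The longest chain containing Balance totals 20 weeks.
Float = 33 − 20 = 13.

13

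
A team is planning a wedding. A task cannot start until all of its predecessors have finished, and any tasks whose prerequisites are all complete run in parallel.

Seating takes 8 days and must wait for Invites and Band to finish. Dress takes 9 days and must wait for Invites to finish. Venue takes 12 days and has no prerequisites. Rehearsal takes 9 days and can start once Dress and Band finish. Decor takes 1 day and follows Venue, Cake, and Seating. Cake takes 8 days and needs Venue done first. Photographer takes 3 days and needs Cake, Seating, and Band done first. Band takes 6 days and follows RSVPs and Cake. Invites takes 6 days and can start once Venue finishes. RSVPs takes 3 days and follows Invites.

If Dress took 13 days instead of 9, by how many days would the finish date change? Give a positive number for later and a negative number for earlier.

Critical path before the change: Venue→Invites→RSVPs→Band→Seating→Photographer = 12+6+3+6+8+3 = 38 giving 38 days.
The longest path through Dress is only 36 days, so Dress has float 2.
New critical path: Venue→Invites→Dress→Rehearsal = 12+6+13+9 = 40 ⇒ 40 days.
Change in finish: 40 − 38 = +2 days.

2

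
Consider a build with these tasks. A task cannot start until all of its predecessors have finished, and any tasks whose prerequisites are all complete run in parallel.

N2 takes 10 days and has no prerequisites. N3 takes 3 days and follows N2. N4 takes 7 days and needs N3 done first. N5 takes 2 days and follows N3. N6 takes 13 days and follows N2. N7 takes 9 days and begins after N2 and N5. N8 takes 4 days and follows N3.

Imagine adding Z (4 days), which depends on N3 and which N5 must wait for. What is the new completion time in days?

Originally the plan takes 24 days.
With Z inserted, N5 now waits for max(N3, Z).
New critical path: N2→N3→Z→N5→N7 = 10+3+4+2+9 = 28 ⇒ 28 days.

28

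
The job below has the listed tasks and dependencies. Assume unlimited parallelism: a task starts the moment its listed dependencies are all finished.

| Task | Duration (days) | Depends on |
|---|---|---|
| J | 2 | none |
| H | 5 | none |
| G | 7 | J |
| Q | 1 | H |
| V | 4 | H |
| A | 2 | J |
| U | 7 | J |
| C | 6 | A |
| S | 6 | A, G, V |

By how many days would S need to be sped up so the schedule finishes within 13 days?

2

Current finish: 15 days; target: 13.
S is on every critical path, so each day cut from S cuts the finish by one (this holds down to a finish of 10).
Need 15 − 13 = 2 days off S → S becomes 4 days, finish becomes 13.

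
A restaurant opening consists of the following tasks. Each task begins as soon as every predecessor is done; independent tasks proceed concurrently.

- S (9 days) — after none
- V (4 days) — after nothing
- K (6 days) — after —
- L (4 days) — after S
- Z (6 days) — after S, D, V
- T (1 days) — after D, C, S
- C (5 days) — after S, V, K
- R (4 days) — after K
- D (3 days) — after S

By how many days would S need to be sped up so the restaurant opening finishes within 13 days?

5

Current finish: 18 days; target: 13.
S is on every critical path, so each day cut from S cuts the finish by one (this holds down to a finish of 12).
Need 18 − 13 = 5 days off S → S becomes 4 days, finish becomes 13.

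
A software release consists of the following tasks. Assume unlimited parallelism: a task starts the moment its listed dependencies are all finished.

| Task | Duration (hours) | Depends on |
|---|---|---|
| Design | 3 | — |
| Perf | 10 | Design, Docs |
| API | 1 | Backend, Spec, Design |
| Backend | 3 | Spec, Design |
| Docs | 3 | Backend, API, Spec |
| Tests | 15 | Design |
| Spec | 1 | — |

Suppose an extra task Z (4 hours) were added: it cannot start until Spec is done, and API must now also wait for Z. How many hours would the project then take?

20

Originally the project takes 20 hours.
With Z inserted, API now waits for max(Backend, Spec, Design, Z).
New critical path: Design→Backend→API→Docs→Perf = 3+3+1+3+10 = 20 ⇒ 20 hours.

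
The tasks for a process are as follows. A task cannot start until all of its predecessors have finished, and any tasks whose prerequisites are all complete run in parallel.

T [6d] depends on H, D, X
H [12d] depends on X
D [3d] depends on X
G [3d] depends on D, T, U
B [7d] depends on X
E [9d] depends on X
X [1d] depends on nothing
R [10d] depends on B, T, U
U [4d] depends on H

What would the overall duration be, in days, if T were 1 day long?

Critical path before the change: X→H→T→R = 1+12+6+10 = 29 giving 29 days.
T is on the critical path; changing it to 1 makes that path 24 days.
The binding chain switches to X→H→U→R = 1+12+4+10 = 27; finish 27 days.

27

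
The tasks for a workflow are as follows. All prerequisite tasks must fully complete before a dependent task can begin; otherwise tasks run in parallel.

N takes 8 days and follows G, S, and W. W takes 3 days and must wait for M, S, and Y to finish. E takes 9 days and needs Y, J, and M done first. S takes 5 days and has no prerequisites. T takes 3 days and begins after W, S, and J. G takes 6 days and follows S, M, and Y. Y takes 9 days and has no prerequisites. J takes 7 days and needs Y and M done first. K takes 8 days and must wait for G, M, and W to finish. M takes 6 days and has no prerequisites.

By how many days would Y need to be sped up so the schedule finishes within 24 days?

1

Current finish: 25 days; target: 24.
Y is on every critical path, so each day cut from Y cuts the finish by one (this holds down to a finish of 22).
Need 25 − 24 = 1 day off Y → Y becomes 8 days, finish becomes 24.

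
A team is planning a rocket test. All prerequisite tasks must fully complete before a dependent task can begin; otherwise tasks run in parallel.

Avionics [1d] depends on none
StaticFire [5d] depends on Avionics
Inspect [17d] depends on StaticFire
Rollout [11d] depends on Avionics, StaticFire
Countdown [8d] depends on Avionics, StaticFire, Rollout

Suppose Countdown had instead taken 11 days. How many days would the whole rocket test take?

The binding path is Avionics→StaticFire→Rollout→Countdown = 1+5+11+8 = 25; finish at 25 days.
Since Countdown is critical, the +3 change carries straight to that chain (now 28 days).
No other chain overtakes it, so the finish is 28 days.

28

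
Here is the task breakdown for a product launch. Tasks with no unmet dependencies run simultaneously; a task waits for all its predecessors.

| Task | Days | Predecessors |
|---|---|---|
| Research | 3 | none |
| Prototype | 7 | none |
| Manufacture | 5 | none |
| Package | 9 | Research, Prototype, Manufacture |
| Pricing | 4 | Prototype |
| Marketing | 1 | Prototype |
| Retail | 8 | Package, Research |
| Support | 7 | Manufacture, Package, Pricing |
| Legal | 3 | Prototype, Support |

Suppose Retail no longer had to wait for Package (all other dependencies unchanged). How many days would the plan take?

Before: longest chain Prototype→Package→Support→Legal = 7+9+7+3 = 26, finish 26.
Without Package→Retail, Retail's earliest start moves from 16 to 3.
The longest chain is now Prototype→Package→Support→Legal = 7+9+7+3 = 26, so the plan takes 26 days.

26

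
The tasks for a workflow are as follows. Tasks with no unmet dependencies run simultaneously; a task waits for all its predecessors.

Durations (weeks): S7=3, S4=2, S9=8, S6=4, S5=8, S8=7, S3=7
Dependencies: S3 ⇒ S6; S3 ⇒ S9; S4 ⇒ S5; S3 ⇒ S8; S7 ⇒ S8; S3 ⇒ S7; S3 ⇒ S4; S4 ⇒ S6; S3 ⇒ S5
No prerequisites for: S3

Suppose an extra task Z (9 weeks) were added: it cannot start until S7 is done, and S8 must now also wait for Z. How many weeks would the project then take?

Originally the project takes 17 weeks.
With Z inserted, S8 now waits for max(S7, S3, Z).
New critical path: S3→S7→Z→S8 = 7+3+9+7 = 26 ⇒ 26 weeks.

26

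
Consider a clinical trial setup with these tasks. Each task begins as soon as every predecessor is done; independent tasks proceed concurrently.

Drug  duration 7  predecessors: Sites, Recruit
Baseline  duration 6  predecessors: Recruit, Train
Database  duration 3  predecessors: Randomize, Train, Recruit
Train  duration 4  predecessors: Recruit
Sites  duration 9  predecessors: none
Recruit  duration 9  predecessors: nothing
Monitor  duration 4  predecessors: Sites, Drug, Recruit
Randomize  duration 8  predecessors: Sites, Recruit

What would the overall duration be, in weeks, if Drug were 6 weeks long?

20

Actual critical path: Sites→Drug→Monitor = 9+7+4 = 20 ⇒ 20 weeks.
Drug lies on that path, so at 6 weeks the path becomes 19 weeks.
The binding chain switches to Sites→Randomize→Database = 9+8+3 = 20; finish 20 weeks.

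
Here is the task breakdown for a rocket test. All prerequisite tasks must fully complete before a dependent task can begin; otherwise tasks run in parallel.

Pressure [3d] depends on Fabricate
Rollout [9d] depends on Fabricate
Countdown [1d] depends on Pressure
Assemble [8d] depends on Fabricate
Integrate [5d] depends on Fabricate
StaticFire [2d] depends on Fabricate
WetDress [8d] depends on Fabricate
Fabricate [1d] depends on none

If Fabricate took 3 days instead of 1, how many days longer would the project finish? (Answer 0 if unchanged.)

2

Baseline: Fabricate→Rollout = 1+9 = 10 → 10 days.
Since Fabricate is critical, the +2 change carries straight to that chain (now 12 days).
No other chain overtakes it, so the finish is 12 days.
Change in finish: 12 − 10 = +2 days.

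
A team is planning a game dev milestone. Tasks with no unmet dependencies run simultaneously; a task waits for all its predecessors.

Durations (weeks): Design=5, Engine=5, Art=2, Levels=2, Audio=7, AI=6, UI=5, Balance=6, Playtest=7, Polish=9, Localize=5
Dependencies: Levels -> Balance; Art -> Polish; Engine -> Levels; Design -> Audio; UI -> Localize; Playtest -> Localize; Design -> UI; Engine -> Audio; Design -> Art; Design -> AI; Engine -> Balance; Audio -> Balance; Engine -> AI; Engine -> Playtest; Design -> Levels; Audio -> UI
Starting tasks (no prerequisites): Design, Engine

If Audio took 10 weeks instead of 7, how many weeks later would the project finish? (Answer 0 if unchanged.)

Actual critical path: Design→Audio→UI→Localize = 5+7+5+5 = 22 ⇒ 22 weeks.
Audio is on the critical path; changing it to 10 makes that path 25 weeks.
The critical path is still Design→Audio→UI→Localize; finish is now 25 weeks.
Change in finish: 25 − 22 = +3 weeks.

3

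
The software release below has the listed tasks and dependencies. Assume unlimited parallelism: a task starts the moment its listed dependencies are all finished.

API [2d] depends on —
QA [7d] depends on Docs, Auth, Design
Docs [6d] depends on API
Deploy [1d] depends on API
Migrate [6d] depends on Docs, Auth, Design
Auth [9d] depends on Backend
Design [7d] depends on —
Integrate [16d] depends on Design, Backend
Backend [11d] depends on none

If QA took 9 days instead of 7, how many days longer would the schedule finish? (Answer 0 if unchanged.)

2

Baseline: Backend→Auth→QA = 11+9+7 = 27 → 27 days.
QA is on the critical path; changing it to 9 makes that path 29 days.
The critical path is still Backend→Auth→QA; finish is now 29 days.
Change in finish: 29 − 27 = +2 days.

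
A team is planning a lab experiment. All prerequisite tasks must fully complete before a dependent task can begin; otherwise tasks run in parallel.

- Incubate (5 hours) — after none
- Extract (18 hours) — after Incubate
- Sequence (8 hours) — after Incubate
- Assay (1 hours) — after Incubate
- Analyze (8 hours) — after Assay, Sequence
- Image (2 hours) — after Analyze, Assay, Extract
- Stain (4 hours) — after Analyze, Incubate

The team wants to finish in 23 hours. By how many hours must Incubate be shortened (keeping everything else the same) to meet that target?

Current finish: 25 hours; target: 23.
Incubate is on every critical path, so each hour cut from Incubate cuts the finish by one (this holds down to a finish of 21).
Need 25 − 23 = 2 hours off Incubate → Incubate becomes 3 hours, finish becomes 23.

2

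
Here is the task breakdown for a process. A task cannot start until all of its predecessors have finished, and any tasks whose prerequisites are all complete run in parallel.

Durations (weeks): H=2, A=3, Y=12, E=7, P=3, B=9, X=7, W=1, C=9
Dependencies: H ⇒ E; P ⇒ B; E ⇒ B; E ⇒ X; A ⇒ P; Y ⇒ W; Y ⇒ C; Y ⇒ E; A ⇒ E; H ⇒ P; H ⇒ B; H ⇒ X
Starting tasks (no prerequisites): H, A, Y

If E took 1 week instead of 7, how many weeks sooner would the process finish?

6

Baseline: Y→E→B = 12+7+9 = 28 → 28 weeks.
E is on the critical path; changing it to 1 makes that path 22 weeks.
No other chain overtakes it, so the finish is 22 weeks.
Change in finish: 22 − 28 = -6 weeks.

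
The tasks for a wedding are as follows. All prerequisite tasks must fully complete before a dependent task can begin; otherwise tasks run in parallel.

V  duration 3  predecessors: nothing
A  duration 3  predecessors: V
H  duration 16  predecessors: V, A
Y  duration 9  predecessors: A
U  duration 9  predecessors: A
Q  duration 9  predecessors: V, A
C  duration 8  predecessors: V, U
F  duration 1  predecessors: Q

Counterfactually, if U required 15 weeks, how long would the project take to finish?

Critical path before the change: V→A→U→C = 3+3+9+8 = 23 giving 23 weeks.
Since U is critical, the +6 change carries straight to that chain (now 29 weeks).
That remains the longest chain; total 29 weeks.

29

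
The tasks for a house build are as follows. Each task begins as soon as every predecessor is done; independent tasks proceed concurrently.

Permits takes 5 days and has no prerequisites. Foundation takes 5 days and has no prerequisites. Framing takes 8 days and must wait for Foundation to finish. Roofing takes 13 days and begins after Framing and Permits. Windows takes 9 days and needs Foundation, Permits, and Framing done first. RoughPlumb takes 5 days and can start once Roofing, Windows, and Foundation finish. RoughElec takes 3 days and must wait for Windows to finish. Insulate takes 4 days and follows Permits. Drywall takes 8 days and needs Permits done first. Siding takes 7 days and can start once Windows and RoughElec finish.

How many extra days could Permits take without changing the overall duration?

Foundation→Framing→Windows→RoughElec→Siding = 5+8+9+3+7 = 32 sets the makespan at 32 days.
The longest chain containing Permits totals 24 days.
So Permits can slip 13 − 5 = 8 days.

8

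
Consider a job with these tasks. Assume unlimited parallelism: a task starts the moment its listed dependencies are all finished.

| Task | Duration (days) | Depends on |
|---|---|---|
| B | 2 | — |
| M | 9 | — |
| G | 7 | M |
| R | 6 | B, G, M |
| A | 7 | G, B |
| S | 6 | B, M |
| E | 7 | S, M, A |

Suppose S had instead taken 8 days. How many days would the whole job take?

Critical path before the change: M→G→A→E = 9+7+7+7 = 30 giving 30 days.
S is off the critical path — its longest chain is 22 days, giving 8 of slack.
That remains the longest chain; total 30 days.

30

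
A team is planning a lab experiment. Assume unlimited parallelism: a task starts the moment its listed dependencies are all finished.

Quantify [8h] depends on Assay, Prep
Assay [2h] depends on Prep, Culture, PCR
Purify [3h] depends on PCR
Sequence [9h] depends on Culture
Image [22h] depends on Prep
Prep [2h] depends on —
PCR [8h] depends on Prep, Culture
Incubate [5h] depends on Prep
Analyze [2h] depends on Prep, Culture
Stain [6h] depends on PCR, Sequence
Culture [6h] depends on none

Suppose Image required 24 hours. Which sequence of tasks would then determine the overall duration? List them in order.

Baseline: Prep→Image = 2+22 = 24 → 24 hours.
Image is on the critical path; changing it to 24 makes that path 26 hours.
That remains the longest chain; total 26 hours.

Prep, Image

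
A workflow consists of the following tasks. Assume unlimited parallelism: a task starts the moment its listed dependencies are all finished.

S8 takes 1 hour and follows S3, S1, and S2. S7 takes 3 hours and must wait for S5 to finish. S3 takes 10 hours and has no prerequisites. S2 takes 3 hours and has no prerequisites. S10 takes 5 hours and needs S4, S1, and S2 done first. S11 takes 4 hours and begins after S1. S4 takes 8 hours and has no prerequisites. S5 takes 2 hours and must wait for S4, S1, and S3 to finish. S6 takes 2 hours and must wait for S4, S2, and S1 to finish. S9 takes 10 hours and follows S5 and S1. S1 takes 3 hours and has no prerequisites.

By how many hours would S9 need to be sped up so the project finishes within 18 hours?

4

Current finish: 22 hours; target: 18.
S9 is on every critical path, so each hour cut from S9 cuts the finish by one (this holds down to a finish of 15).
Need 22 − 18 = 4 hours off S9 → S9 becomes 6 hours, finish becomes 18.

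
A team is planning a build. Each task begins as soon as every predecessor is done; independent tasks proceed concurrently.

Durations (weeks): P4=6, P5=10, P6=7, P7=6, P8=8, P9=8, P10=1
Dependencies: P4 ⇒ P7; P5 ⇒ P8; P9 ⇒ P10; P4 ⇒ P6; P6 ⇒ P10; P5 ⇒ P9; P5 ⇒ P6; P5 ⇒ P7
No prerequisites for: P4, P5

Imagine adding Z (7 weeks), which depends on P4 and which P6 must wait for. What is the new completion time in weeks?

21

Originally the schedule takes 19 weeks.
With Z inserted, P6 now waits for max(P5, P4, Z).
New critical path: P4→Z→P6→P10 = 6+7+7+1 = 21 ⇒ 21 weeks.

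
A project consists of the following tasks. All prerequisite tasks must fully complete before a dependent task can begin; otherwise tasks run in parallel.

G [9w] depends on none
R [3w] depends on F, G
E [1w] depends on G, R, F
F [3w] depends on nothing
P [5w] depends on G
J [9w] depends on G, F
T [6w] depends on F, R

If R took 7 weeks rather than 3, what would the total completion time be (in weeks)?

22

Actual critical path: G→R→T = 9+3+6 = 18 ⇒ 18 weeks.
R lies on that path, so at 7 weeks the path becomes 22 weeks.
No other chain overtakes it, so the finish is 22 weeks.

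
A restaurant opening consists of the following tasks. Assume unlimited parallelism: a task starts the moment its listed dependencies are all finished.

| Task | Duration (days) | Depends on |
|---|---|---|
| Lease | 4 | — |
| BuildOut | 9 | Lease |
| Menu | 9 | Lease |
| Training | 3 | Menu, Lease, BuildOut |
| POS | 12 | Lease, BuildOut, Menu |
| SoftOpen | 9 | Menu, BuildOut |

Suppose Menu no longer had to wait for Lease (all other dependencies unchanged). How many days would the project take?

With the dependency in place, Lease→BuildOut→POS = 4+9+12 = 25 sets the finish at 25 days.
Without Lease→Menu, Menu's earliest start moves from 4 to 0.
New critical path: Lease→BuildOut→POS = 4+9+12 = 25 ⇒ 25 days.

25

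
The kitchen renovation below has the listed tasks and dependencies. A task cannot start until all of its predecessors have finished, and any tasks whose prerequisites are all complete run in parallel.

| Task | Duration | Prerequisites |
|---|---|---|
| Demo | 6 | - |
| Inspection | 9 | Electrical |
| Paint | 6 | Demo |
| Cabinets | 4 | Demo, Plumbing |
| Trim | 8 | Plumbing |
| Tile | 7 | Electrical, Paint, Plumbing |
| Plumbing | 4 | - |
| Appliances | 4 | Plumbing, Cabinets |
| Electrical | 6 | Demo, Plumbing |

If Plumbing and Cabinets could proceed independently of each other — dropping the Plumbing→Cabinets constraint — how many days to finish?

Original critical path: Demo→Electrical→Inspection = 6+6+9 = 21 ⇒ 21 days.
Dropping Plumbing→Cabinets doesn't change Cabinets's earliest start (6); another predecessor still binds.
New critical path: Demo→Electrical→Inspection = 6+6+9 = 21 ⇒ 21 days.

21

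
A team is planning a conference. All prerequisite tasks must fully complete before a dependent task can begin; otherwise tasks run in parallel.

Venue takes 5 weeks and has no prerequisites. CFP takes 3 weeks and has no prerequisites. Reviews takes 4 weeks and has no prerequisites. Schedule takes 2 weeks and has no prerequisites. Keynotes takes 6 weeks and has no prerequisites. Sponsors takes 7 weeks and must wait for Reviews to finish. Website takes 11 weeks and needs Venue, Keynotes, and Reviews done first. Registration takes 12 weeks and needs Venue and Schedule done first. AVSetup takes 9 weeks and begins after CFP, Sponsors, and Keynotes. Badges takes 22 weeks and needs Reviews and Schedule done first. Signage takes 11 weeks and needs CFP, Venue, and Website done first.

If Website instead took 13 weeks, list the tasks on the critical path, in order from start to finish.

The binding path is Keynotes→Website→Signage = 6+11+11 = 28; finish at 28 weeks.
Since Website is critical, the +2 change carries straight to that chain (now 30 weeks).
No other chain overtakes it, so the finish is 30 weeks.

Keynotes, Website, Signage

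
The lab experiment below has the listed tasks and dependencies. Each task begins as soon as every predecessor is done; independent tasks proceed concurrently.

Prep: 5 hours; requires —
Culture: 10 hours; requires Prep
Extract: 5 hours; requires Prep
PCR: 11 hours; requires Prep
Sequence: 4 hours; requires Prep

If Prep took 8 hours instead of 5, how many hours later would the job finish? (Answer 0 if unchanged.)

Actual critical path: Prep→PCR = 5+11 = 16 ⇒ 16 hours.
Since Prep is critical, the +3 change carries straight to that chain (now 19 hours).
That remains the longest chain; total 19 hours.
Change in finish: 19 − 16 = +3 hours.

3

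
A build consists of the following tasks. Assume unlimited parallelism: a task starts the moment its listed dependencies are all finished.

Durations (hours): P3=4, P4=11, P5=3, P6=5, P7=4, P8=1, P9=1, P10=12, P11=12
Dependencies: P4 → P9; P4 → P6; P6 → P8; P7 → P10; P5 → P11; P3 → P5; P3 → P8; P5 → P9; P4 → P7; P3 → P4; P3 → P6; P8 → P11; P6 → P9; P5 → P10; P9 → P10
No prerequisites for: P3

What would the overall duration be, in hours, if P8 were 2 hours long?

As given, the longest chain is P3→P4→P6→P8→P11 = 4+11+5+1+12 = 33, so the finish is 33 hours.
P8 lies on that path, so at 2 hours the path becomes 34 hours.
The critical path is still P3→P4→P6→P8→P11; finish is now 34 hours.

34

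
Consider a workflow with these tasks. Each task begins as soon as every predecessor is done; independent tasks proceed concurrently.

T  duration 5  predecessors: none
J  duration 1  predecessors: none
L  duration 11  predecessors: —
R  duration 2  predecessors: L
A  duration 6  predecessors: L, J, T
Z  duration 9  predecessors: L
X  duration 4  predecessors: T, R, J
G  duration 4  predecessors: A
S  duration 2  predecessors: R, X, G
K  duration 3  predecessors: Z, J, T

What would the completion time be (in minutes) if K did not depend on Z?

23

Before: longest chain L→A→G→S = 11+6+4+2 = 23, finish 23.
Without Z→K, K's earliest start moves from 20 to 5.
New critical path: L→A→G→S = 11+6+4+2 = 23 ⇒ 23 minutes.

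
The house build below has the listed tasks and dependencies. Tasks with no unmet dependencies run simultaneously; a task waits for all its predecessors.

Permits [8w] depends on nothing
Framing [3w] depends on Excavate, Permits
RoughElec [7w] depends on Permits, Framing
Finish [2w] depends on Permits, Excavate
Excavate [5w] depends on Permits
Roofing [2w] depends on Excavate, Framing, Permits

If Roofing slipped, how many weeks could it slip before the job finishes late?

5

The longest chain is Permits→Excavate→Framing→RoughElec = 8+5+3+7 = 23; overall finish 23 weeks.
Longest path through Roofing: 18 weeks (earliest finish 18, latest finish 23).
Float = 23 − 18 = 5.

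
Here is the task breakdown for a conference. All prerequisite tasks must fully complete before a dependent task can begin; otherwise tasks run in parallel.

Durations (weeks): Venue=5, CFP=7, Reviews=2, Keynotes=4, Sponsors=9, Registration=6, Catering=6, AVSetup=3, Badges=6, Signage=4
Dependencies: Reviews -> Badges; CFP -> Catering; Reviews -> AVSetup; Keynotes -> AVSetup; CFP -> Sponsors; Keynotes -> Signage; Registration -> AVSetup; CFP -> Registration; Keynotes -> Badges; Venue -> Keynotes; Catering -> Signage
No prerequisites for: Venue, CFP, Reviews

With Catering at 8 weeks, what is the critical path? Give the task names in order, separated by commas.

Baseline: CFP→Catering→Signage = 7+6+4 = 17 → 17 weeks.
Since Catering is critical, the +2 change carries straight to that chain (now 19 weeks).
No other chain overtakes it, so the finish is 19 weeks.

CFP, Catering, Signage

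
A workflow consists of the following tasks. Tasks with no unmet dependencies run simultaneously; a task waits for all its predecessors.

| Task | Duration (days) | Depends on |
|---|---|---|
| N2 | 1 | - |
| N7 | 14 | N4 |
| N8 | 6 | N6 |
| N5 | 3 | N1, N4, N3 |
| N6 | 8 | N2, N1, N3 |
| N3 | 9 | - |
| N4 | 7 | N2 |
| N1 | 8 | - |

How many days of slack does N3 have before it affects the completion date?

Critical path: N3→N6→N8 = 9+8+6 = 23, so the finish is 23 days.
The longest chain containing N3 totals 23 days.
Float = 23 − 23 = 0.

0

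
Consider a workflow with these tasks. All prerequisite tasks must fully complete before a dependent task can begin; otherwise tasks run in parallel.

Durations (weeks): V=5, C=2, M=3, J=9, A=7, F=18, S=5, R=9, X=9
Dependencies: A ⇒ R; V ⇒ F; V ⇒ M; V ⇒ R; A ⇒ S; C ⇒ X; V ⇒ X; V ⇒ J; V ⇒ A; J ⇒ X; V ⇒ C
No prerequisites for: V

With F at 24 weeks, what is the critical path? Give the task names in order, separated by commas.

Actual critical path: V→F = 5+18 = 23 ⇒ 23 weeks.
Since F is critical, the +6 change carries straight to that chain (now 29 weeks).
The critical path is still V→F; finish is now 29 weeks.

V, F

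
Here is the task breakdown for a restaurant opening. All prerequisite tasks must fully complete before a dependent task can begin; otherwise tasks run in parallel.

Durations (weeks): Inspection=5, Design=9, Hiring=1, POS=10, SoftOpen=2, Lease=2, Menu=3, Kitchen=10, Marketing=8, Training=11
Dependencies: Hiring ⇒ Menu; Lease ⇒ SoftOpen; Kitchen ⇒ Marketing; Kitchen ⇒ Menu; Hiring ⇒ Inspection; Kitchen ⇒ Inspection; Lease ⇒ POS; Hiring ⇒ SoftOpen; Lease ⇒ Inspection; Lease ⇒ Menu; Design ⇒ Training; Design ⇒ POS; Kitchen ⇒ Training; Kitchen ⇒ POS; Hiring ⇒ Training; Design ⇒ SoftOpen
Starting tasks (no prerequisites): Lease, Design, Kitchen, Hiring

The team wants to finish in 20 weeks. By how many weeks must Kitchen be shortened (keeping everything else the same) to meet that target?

1

Current finish: 21 weeks; target: 20.
Kitchen is on every critical path, so each week cut from Kitchen cuts the finish by one (this holds down to a finish of 20).
Need 21 − 20 = 1 week off Kitchen → Kitchen becomes 9 weeks, finish becomes 20.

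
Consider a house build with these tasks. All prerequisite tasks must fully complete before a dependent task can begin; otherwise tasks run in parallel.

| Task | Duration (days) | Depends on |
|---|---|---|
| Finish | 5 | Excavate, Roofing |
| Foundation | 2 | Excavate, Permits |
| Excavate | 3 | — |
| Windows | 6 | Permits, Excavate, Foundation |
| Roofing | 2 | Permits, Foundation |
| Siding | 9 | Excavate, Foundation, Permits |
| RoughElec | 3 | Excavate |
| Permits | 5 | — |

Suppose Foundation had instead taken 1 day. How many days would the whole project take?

15

As given, the longest chain is Permits→Foundation→Siding = 5+2+9 = 16, so the finish is 16 days.
Foundation is on the critical path; changing it to 1 makes that path 15 days.
That remains the longest chain; total 15 days.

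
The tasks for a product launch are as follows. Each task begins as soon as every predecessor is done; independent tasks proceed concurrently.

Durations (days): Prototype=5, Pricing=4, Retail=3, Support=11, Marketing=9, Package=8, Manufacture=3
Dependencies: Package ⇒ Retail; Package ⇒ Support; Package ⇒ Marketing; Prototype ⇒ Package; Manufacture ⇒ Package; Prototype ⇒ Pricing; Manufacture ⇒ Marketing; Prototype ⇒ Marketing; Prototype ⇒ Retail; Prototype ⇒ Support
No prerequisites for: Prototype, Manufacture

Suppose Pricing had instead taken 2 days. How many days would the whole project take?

As given, the longest chain is Prototype→Package→Support = 5+8+11 = 24, so the finish is 24 days.
Pricing has 15 days of float (longest path through it is 9).
The critical path is still Prototype→Package→Support; finish is now 24 days.

24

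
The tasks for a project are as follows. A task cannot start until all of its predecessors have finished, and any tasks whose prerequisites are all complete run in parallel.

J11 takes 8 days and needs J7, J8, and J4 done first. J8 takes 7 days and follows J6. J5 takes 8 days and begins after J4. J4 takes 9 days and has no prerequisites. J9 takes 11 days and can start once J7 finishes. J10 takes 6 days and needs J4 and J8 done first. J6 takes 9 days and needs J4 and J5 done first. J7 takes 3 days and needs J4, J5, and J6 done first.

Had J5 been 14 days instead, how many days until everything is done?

47

Critical path before the change: J4→J5→J6→J8→J11 = 9+8+9+7+8 = 41 giving 41 days.
Since J5 is critical, the +6 change carries straight to that chain (now 47 days).
That remains the longest chain; total 47 days.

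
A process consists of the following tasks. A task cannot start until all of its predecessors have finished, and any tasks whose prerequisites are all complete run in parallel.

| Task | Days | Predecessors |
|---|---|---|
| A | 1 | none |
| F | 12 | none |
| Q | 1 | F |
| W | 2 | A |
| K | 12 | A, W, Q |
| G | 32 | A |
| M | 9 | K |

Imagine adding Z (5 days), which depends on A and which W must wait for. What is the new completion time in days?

34

Originally the job takes 34 days.
With Z inserted, W now waits for max(A, Z).
New critical path: F→Q→K→M = 12+1+12+9 = 34 ⇒ 34 days.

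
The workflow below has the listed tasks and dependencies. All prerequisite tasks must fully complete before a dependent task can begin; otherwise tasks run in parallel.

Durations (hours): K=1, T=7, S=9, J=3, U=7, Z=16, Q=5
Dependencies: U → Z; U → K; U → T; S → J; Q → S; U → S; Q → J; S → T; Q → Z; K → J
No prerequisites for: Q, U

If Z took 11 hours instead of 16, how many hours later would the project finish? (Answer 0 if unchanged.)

0

Actual critical path: U→Z = 7+16 = 23 ⇒ 23 hours.
Z lies on that path, so at 11 hours the path becomes 18 hours.
The binding chain switches to U→S→T = 7+9+7 = 23; finish 23 hours.
Change in finish: 23 − 23 = +0 hours.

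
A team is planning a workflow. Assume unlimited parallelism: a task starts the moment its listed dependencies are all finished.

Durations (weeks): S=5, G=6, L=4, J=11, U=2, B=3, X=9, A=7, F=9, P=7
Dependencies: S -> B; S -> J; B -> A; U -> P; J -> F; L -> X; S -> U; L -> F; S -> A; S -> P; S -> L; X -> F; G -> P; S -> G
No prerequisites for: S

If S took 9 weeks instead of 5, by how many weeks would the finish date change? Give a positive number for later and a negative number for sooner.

Actual critical path: S→L→X→F = 5+4+9+9 = 27 ⇒ 27 weeks.
S is on the critical path; changing it to 9 makes that path 31 weeks.
That remains the longest chain; total 31 weeks.
Change in finish: 31 − 27 = +4 weeks.

4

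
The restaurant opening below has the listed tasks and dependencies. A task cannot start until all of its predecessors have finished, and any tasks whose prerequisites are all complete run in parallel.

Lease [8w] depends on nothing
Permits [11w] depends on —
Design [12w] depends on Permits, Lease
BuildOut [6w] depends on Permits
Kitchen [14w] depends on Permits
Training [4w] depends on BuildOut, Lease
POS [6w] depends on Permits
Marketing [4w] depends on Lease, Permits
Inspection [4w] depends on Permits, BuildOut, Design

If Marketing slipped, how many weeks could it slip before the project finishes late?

12

The longest chain is Permits→Design→Inspection = 11+12+4 = 27; overall finish 27 weeks.
The longest chain containing Marketing totals 15 weeks.
Float = 27 − 15 = 12.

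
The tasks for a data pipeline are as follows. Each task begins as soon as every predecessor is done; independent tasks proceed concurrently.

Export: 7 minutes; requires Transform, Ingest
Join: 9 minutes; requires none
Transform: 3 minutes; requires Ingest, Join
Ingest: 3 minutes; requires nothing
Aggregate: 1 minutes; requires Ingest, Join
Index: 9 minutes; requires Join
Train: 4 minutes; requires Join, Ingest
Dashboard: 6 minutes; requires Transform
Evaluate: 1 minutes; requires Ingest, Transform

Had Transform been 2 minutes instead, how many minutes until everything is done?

18

Critical path before the change: Join→Transform→Export = 9+3+7 = 19 giving 19 minutes.
Since Transform is critical, the -1 change carries straight to that chain (now 18 minutes).
No other chain overtakes it, so the finish is 18 minutes.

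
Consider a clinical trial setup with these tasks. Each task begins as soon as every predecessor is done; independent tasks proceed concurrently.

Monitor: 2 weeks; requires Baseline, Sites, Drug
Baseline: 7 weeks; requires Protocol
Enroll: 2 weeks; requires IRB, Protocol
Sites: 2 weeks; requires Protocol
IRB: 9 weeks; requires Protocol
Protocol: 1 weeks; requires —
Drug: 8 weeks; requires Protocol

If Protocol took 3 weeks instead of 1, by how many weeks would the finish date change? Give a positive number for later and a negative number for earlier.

2

The binding path is Protocol→IRB→Enroll = 1+9+2 = 12; finish at 12 weeks.
Since Protocol is critical, the +2 change carries straight to that chain (now 14 weeks).
No other chain overtakes it, so the finish is 14 weeks.
Change in finish: 14 − 12 = +2 weeks.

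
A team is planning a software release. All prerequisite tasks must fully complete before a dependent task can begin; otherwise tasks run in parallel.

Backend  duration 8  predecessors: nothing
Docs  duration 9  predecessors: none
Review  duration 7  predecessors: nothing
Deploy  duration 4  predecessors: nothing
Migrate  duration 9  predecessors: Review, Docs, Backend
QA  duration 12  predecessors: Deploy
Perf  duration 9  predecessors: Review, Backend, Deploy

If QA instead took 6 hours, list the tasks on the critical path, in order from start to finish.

Docs, Migrate

Baseline: Docs→Migrate = 9+9 = 18 → 18 hours.
QA has 2 hours of float (longest path through it is 16).
No other chain overtakes it, so the finish is 18 hours.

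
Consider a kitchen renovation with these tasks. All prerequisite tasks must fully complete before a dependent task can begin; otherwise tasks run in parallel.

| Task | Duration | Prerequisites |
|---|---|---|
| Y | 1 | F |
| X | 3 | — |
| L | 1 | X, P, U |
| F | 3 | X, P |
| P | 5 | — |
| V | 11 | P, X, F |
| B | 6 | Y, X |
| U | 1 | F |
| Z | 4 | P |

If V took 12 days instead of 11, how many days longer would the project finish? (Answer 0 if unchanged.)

1

Critical path before the change: P→F→V = 5+3+11 = 19 giving 19 days.
Since V is critical, the +1 change carries straight to that chain (now 20 days).
That remains the longest chain; total 20 days.
Change in finish: 20 − 19 = +1 days.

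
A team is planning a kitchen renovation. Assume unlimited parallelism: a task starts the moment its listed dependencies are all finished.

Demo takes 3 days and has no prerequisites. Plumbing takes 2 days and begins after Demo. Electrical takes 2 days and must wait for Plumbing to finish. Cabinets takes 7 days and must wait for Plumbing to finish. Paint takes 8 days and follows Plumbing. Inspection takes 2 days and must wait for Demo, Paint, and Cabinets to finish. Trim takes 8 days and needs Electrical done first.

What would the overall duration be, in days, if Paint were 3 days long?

The binding path is Demo→Plumbing→Paint→Inspection = 3+2+8+2 = 15; finish at 15 days.
Paint is on the critical path; changing it to 3 makes that path 10 days.
New critical path: Demo→Plumbing→Electrical→Trim = 3+2+2+8 = 15 ⇒ 15 days.

15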